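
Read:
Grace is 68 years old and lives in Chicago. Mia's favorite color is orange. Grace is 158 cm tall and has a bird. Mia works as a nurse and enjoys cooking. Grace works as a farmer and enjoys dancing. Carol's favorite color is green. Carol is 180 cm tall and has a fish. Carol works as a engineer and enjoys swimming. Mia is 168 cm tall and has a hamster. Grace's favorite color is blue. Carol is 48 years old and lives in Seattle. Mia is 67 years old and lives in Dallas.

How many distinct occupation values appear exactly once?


Unique occupation values: 3

3


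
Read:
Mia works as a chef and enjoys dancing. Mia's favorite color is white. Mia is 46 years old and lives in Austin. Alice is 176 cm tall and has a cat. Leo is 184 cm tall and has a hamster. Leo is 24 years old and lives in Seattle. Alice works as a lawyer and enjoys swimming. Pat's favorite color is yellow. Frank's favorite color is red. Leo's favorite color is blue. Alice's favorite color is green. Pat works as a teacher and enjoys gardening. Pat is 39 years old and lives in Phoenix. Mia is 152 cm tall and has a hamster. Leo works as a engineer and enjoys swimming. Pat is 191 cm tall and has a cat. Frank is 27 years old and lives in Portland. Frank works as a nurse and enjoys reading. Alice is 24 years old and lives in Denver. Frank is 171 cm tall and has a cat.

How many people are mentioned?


People: Pat, Alice, Mia, Frank, Leo. Count = 5

5


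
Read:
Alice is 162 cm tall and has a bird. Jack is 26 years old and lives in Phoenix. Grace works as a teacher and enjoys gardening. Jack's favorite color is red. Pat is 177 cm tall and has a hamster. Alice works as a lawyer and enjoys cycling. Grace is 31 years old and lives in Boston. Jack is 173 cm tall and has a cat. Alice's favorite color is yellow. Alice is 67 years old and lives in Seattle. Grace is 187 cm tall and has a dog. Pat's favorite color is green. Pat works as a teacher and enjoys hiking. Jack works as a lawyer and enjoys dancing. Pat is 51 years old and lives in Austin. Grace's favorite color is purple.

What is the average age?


Sum=175, n=4, avg=43.75

43.75


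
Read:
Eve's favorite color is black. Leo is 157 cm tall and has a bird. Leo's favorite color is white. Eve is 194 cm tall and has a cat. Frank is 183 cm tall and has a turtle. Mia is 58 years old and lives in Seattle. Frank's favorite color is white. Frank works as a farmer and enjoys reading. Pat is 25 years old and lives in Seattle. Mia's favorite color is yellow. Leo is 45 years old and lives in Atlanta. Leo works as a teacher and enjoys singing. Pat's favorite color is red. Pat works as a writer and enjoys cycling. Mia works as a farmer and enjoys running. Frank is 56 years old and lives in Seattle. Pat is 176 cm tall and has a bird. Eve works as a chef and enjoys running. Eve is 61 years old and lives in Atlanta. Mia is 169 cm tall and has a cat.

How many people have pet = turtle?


Count: 1

1


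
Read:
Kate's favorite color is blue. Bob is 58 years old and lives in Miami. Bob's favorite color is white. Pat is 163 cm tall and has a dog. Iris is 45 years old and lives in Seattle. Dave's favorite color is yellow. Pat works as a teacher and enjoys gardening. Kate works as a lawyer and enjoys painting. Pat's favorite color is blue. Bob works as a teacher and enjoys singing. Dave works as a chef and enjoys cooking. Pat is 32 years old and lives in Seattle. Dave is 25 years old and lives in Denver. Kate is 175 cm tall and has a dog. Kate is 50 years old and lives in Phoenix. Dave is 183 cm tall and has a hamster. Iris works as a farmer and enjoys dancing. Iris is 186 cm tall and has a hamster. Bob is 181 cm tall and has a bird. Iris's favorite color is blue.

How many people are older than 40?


Filter: 3

3


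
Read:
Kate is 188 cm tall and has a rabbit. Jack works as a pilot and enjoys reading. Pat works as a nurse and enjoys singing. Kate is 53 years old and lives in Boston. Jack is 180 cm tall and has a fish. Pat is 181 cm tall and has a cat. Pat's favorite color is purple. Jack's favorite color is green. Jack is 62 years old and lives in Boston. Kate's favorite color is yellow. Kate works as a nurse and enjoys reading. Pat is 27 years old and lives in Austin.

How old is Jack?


Jack is 62 years old

62


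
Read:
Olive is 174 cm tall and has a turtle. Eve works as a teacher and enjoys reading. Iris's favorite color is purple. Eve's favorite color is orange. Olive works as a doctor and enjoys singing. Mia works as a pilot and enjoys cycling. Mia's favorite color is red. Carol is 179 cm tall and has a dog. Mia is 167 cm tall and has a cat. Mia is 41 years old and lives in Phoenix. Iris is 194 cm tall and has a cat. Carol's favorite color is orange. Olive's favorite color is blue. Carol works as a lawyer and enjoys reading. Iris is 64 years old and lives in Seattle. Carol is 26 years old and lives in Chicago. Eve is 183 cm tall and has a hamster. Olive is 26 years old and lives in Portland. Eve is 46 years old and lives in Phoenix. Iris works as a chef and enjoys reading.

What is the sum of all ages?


46+26+41+64+26 = 203

203


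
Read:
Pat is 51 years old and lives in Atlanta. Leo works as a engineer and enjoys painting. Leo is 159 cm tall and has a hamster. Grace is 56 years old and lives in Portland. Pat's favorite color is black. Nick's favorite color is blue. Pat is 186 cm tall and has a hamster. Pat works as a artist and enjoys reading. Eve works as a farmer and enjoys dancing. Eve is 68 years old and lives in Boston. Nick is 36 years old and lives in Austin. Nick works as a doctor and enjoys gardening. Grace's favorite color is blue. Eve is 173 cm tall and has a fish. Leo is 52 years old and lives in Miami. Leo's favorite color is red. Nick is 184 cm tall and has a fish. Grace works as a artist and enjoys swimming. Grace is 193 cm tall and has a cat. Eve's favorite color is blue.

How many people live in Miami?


Count in Miami: 1

1


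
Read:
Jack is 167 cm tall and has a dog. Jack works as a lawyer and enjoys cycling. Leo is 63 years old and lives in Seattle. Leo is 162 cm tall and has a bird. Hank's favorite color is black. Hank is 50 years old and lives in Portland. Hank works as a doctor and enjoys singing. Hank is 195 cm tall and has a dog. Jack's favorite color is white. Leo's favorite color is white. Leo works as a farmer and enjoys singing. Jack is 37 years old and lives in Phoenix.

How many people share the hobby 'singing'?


Count: 2

2


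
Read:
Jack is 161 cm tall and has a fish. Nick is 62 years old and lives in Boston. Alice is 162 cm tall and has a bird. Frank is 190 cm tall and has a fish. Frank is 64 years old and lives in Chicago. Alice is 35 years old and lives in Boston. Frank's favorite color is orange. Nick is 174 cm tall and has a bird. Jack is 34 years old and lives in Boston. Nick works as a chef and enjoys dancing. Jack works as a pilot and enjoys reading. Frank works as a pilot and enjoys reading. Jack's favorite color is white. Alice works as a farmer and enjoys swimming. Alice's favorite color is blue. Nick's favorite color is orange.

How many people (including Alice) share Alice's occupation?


Alice is a farmer. Count = 1

1


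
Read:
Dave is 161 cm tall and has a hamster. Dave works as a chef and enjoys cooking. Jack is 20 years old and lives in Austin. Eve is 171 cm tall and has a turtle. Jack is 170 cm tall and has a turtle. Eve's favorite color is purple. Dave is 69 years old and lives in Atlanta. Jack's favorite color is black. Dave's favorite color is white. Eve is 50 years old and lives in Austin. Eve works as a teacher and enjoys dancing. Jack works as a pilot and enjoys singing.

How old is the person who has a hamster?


Person with hamster is Dave, age 69

69


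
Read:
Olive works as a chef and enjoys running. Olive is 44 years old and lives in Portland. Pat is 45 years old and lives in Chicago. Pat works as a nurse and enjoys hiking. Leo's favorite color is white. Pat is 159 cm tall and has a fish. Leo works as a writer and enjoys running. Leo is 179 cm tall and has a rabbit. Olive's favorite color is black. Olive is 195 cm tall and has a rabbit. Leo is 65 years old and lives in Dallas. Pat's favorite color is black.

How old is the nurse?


The nurse is Pat, age 45

45


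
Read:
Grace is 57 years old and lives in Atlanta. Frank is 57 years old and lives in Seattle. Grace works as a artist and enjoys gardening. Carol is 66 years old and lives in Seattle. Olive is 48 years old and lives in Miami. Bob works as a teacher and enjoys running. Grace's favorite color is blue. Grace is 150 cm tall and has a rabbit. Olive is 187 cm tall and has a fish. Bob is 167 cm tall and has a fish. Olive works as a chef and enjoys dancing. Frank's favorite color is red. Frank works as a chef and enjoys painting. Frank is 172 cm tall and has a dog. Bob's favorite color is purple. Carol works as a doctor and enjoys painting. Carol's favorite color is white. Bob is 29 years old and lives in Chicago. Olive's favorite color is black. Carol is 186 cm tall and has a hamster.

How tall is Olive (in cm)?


Olive is 187 cm tall

187


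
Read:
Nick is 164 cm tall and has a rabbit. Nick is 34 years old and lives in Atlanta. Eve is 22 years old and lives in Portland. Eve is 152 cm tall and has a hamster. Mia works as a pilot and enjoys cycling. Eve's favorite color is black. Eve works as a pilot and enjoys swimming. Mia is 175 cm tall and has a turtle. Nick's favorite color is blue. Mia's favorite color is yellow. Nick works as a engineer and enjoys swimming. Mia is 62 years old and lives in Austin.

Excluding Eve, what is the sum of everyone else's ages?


Sum (excluding Eve): 96

96


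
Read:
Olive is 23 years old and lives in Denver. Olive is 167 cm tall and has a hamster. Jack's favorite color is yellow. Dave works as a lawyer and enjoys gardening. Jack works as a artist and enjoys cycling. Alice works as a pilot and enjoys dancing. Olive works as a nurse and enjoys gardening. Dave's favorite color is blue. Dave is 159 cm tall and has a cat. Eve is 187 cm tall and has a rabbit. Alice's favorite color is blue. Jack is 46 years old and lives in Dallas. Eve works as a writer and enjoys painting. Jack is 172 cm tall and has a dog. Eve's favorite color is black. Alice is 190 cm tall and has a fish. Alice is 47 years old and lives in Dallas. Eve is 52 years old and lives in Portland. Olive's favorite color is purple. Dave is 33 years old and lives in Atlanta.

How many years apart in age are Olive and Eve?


23 vs 52, diff = 29

29


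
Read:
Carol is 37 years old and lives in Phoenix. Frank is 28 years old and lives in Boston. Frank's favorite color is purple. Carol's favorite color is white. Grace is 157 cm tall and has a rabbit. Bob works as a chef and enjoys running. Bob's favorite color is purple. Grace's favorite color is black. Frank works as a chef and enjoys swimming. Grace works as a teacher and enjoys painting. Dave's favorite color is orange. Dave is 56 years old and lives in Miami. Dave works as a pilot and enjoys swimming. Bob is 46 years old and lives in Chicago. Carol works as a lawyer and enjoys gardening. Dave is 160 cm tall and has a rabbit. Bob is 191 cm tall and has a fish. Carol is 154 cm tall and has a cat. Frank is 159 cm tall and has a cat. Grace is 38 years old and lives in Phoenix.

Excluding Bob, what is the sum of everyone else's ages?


Sum (excluding Bob): 159

159


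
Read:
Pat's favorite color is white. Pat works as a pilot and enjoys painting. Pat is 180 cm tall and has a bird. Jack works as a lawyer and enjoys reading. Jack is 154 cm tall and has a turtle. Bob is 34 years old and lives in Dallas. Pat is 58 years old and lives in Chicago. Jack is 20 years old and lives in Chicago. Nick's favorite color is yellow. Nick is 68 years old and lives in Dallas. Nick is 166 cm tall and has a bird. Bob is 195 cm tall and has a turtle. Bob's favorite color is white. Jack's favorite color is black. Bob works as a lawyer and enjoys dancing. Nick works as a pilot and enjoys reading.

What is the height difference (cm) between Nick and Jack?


|166 - 154| = 12

12


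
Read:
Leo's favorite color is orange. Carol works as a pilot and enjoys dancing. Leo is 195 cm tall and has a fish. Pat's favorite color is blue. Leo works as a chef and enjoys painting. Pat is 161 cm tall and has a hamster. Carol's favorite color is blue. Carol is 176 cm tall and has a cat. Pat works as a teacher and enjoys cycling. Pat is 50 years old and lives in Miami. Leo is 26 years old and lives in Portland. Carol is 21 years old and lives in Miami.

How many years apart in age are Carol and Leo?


21 vs 26, diff = 5

5


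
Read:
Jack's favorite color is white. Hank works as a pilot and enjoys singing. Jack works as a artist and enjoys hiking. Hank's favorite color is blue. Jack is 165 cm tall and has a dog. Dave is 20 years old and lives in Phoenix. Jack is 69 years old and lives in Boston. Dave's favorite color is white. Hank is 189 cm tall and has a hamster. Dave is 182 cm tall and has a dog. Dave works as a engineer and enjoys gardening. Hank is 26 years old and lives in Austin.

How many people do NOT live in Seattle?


Not in Seattle: 3

3


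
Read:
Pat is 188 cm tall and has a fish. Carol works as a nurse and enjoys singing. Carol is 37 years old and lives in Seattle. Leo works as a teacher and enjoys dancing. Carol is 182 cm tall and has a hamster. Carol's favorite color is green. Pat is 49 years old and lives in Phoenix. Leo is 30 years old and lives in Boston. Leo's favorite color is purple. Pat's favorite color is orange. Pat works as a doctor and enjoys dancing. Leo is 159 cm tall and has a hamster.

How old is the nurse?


The nurse is Carol, age 37

37


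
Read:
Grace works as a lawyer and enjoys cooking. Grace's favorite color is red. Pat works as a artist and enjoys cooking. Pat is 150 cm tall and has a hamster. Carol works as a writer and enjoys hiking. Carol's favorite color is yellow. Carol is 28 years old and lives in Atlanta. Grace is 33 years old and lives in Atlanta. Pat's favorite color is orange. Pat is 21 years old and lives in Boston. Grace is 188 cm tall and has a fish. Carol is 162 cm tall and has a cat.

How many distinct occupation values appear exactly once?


Unique occupation values: 3

3


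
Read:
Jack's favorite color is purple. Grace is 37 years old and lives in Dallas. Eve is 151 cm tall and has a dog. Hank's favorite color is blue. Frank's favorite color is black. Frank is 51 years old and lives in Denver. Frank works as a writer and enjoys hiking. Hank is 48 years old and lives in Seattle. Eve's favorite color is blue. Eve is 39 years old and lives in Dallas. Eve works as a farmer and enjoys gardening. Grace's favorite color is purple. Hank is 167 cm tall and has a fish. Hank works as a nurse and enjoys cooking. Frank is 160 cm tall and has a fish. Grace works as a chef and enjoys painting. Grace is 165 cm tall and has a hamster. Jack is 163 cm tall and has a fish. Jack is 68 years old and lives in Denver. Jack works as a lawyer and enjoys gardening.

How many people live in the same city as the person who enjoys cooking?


Person with hobby cooking is Hank, city Seattle. Count = 1

1


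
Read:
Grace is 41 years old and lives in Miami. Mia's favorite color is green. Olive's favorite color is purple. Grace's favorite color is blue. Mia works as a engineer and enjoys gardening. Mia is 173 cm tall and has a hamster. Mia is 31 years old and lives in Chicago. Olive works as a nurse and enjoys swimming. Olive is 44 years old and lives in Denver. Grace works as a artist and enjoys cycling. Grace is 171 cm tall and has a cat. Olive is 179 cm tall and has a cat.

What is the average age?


Sum=116, n=3, avg=38.67

38.67


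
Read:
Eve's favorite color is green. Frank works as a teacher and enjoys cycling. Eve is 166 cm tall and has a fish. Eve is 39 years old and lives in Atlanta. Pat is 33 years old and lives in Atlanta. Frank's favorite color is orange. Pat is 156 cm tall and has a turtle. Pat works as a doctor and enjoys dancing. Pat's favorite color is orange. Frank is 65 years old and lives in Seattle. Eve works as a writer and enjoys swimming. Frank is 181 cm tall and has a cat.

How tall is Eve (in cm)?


Eve is 166 cm tall

166


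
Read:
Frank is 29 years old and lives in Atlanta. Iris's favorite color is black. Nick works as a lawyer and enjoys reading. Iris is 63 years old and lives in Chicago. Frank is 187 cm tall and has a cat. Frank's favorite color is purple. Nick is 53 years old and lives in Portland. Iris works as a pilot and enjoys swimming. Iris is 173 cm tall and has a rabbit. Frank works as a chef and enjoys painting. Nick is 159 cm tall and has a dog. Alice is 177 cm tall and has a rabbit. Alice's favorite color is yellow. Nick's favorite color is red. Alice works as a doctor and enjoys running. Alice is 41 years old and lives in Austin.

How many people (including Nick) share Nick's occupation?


Nick is a lawyer. Count = 1

1


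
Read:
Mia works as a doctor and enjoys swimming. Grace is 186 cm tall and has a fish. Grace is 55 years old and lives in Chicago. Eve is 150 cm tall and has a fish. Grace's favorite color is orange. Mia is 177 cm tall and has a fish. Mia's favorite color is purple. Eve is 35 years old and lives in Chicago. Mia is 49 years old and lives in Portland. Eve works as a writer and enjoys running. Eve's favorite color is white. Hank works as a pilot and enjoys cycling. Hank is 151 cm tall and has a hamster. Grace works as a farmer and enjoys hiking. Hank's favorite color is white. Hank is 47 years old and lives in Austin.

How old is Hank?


Hank is 47 years old

47


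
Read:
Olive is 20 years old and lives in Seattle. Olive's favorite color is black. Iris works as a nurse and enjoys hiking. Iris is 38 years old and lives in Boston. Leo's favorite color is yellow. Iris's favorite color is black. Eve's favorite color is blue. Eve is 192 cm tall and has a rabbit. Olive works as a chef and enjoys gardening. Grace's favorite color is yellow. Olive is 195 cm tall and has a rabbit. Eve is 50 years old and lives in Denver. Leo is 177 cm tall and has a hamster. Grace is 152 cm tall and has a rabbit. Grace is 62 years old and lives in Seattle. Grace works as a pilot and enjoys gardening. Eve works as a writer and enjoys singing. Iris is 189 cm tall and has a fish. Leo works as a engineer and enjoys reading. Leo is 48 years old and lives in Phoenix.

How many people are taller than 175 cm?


Taller than 175: 4

4


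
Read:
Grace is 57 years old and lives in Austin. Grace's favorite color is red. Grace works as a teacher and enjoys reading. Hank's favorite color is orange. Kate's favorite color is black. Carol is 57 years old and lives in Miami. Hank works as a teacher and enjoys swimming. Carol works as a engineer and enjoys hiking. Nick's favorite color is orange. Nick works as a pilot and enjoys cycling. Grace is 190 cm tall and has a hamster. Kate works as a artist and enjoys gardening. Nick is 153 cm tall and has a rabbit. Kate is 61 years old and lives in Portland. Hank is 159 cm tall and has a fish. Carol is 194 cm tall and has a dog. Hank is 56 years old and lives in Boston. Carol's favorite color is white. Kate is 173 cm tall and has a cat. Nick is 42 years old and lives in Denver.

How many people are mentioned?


People: Grace, Kate, Carol, Nick, Hank. Count = 5

5


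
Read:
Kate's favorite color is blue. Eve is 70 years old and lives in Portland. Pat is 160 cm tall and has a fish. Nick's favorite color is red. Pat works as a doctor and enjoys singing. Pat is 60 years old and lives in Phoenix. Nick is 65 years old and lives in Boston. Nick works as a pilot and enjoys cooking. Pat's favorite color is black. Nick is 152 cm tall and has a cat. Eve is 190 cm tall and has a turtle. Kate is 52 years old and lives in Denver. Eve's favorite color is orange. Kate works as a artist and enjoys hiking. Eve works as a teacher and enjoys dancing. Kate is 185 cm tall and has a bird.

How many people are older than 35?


Filter: 4

4


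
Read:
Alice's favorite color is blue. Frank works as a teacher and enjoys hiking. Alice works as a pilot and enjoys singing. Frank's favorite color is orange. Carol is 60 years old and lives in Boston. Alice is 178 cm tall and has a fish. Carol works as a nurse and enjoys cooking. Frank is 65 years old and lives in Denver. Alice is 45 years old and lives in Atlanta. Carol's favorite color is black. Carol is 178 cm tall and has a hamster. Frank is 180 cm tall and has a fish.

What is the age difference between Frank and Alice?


|65 - 45| = 20

20


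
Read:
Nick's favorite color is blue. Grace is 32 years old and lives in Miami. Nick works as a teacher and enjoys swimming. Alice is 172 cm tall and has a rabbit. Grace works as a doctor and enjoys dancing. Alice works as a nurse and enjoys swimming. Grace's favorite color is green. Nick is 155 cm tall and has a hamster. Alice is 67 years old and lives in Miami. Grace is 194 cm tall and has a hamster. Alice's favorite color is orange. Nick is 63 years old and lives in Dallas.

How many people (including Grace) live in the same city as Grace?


Grace lives in Miami. Count = 2

2


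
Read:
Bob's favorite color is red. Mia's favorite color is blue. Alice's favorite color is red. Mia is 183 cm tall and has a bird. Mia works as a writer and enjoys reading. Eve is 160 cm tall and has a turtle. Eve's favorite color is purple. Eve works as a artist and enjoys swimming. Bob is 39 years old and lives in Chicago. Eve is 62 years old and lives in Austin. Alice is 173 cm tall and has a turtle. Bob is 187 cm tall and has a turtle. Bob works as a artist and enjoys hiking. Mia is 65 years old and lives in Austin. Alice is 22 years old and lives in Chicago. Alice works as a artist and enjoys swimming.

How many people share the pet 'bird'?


Count: 1

1


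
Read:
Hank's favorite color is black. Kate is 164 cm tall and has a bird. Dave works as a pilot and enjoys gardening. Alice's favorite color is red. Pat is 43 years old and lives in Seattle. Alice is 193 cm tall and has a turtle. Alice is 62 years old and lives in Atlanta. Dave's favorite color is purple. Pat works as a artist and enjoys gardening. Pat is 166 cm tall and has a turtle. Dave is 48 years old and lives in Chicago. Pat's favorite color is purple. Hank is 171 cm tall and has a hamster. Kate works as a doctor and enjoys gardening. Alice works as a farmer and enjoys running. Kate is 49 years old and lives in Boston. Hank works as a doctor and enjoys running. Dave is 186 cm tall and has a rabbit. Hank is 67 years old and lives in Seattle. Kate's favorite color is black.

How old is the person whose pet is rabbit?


Person with pet=rabbit is Dave, age 48

48


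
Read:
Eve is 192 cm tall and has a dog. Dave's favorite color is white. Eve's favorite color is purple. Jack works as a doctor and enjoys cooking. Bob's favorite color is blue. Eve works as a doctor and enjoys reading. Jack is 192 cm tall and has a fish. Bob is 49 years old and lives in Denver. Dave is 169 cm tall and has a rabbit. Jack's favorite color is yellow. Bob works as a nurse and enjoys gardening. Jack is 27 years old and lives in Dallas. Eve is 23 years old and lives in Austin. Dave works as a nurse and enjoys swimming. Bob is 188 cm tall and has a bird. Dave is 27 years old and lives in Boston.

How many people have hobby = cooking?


Count: 1

1


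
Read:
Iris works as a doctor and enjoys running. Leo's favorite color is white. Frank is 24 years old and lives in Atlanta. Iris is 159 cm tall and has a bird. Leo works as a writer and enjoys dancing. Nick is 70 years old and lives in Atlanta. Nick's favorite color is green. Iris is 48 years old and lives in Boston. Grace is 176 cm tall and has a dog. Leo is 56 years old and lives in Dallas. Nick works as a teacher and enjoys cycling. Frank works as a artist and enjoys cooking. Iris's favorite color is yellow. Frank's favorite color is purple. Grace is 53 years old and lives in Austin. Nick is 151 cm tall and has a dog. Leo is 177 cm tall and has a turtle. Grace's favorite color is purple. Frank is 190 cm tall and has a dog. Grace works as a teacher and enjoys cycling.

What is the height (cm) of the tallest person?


Tallest: Frank at 190 cm

190


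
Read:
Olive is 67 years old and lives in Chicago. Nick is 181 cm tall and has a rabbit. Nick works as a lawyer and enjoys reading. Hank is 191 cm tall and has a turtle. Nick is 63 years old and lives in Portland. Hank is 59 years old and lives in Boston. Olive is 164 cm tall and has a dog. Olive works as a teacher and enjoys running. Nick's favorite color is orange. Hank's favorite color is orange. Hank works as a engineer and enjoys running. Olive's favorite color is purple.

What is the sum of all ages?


67+63+59 = 189

189


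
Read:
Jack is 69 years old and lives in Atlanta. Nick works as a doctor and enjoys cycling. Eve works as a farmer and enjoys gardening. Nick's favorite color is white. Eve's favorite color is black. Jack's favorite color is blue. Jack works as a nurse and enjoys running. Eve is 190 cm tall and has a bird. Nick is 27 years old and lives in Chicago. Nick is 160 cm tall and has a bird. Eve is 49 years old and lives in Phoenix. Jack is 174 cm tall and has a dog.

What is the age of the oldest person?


Oldest: Jack at 69

69


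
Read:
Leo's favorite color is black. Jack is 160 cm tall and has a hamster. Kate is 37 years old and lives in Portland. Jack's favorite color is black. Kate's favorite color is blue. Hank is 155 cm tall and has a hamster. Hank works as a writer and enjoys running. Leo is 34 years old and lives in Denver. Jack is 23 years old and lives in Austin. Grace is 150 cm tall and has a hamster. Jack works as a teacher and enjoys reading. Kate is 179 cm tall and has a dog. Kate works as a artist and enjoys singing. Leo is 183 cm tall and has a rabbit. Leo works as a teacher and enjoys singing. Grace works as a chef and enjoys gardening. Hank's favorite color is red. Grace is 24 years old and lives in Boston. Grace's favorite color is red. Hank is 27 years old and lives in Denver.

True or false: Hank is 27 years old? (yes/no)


Hank is actually 27. yes

yes


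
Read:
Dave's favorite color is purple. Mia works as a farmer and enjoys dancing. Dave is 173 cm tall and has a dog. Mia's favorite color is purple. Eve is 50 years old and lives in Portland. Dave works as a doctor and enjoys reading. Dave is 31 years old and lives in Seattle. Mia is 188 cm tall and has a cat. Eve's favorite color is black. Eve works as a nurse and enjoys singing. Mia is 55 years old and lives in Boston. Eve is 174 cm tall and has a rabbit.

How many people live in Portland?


Count in Portland: 1

1


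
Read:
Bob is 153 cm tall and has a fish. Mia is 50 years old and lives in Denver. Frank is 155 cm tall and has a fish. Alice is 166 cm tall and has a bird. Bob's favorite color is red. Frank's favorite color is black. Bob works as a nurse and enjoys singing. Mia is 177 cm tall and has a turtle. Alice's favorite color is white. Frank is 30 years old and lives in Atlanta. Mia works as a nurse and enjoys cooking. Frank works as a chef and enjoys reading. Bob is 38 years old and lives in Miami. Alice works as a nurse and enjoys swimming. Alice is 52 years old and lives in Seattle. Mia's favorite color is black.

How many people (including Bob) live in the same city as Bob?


Bob lives in Miami. Count = 1

1


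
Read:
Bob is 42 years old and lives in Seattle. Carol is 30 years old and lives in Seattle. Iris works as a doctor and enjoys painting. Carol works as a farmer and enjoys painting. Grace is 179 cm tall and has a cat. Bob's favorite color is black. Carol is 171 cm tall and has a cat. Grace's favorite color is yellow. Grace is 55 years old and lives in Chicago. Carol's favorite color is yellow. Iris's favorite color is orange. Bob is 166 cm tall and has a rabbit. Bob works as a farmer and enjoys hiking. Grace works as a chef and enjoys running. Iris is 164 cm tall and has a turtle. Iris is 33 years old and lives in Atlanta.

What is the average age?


Sum=160, n=4, avg=40

40


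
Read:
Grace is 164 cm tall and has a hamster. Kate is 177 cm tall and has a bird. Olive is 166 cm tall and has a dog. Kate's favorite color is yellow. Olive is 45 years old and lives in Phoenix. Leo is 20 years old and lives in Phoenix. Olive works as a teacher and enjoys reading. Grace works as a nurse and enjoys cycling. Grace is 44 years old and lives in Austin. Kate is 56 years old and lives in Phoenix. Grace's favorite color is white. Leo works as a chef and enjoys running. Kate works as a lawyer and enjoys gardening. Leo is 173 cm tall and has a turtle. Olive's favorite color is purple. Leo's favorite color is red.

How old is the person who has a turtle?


Person with turtle is Leo, age 20

20


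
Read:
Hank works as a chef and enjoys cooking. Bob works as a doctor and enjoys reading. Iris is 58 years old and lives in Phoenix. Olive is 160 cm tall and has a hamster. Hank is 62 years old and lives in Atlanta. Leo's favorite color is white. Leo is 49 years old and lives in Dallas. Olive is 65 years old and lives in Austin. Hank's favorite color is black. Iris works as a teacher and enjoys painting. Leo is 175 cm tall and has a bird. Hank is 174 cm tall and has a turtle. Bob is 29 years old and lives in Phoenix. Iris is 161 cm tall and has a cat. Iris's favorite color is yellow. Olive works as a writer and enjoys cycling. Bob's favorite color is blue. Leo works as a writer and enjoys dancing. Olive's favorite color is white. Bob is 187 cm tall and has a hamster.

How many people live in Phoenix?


Count in Phoenix: 2

2


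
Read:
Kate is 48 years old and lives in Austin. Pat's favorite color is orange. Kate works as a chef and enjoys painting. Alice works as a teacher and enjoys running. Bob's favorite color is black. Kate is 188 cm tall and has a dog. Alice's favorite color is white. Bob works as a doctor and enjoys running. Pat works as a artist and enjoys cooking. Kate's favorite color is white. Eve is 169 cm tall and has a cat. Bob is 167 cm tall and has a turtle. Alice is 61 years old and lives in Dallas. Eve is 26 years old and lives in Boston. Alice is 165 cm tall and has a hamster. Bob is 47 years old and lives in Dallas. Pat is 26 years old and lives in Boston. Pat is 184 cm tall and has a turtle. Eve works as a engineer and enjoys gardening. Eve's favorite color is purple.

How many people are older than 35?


Filter: 3

3


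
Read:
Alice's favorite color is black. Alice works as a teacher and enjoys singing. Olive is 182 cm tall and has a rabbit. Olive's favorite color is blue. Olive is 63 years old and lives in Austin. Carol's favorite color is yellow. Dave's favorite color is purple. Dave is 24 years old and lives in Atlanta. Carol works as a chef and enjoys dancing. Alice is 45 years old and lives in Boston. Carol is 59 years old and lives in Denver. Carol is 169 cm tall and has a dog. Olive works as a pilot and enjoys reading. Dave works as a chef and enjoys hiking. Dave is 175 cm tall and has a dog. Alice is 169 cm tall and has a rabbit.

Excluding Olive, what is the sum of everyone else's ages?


Sum (excluding Olive): 128

128


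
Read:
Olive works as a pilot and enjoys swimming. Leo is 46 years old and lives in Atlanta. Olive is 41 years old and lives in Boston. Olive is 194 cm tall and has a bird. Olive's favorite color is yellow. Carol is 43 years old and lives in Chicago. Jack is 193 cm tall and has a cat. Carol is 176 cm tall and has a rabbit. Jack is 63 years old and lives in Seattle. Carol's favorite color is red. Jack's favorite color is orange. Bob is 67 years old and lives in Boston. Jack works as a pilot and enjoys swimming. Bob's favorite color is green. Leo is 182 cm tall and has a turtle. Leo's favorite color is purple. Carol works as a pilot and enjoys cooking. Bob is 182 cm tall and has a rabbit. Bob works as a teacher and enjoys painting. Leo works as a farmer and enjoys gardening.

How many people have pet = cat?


Count: 1

1


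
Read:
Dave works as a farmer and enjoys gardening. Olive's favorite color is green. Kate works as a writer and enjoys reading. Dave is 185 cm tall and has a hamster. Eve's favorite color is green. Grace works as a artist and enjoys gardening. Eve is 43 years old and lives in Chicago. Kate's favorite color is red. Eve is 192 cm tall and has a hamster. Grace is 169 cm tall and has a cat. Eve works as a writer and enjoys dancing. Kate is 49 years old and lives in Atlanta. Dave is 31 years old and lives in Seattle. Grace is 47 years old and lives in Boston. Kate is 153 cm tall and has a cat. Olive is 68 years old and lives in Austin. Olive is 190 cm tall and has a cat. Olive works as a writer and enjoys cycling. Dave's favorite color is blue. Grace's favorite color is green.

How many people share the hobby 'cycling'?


Count: 1

1


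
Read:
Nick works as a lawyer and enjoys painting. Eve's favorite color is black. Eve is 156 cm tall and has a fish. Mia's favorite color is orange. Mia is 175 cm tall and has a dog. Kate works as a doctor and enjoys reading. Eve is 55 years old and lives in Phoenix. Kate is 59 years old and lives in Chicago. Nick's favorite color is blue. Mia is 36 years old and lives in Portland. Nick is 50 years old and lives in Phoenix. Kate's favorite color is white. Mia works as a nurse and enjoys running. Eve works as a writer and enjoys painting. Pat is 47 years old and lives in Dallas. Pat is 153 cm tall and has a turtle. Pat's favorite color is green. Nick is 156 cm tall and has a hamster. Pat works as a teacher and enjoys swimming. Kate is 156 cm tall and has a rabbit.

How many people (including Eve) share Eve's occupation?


Eve is a writer. Count = 1

1


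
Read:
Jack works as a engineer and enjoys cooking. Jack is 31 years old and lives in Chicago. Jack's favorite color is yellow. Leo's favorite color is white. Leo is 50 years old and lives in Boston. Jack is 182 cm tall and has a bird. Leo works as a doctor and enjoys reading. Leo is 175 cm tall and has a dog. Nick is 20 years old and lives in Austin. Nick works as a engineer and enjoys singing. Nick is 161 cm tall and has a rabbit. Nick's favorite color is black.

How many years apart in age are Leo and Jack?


50 vs 31, diff = 19

19


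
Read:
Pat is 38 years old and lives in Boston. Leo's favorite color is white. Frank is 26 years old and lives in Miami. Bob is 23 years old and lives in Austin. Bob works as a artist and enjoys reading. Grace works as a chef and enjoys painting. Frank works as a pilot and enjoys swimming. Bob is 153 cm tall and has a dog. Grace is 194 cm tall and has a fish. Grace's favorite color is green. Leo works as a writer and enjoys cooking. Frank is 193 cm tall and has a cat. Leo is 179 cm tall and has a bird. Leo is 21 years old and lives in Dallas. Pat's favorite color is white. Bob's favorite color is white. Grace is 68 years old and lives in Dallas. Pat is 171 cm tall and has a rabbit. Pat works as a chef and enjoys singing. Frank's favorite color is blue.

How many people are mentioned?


People: Leo, Frank, Bob, Pat, Grace. Count = 5

5


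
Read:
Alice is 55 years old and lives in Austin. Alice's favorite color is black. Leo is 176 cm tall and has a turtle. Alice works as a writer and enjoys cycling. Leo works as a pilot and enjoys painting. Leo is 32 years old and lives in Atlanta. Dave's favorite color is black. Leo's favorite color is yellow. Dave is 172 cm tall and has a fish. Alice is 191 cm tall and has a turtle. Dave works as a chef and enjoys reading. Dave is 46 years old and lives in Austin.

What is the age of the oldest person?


Oldest: Alice at 55

55


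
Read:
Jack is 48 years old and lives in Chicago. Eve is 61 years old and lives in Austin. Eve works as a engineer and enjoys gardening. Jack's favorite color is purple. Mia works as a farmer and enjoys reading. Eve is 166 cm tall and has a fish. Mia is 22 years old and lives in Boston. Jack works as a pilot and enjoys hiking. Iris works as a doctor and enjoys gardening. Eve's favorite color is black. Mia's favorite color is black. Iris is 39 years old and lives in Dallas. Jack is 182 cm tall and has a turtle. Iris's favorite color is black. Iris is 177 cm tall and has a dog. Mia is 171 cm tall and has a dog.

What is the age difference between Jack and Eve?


|48 - 61| = 13

13


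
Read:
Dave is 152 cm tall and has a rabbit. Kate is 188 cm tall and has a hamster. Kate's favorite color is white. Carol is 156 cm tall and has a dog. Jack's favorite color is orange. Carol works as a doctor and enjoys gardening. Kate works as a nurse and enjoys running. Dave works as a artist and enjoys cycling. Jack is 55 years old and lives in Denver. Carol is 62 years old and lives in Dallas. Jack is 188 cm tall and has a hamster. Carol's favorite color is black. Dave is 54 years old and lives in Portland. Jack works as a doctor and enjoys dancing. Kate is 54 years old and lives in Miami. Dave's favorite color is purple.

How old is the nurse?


The nurse is Kate, age 54

54


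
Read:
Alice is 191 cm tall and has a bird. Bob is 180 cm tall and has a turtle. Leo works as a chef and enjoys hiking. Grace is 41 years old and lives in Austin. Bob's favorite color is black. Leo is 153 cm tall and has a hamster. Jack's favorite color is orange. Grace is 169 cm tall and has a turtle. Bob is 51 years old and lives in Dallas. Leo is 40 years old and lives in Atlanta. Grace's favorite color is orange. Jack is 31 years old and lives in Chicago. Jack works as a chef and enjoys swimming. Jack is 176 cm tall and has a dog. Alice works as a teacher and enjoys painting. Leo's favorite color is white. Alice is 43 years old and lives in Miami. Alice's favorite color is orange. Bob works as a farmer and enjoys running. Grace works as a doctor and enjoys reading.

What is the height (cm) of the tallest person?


Tallest: Alice at 191 cm

191


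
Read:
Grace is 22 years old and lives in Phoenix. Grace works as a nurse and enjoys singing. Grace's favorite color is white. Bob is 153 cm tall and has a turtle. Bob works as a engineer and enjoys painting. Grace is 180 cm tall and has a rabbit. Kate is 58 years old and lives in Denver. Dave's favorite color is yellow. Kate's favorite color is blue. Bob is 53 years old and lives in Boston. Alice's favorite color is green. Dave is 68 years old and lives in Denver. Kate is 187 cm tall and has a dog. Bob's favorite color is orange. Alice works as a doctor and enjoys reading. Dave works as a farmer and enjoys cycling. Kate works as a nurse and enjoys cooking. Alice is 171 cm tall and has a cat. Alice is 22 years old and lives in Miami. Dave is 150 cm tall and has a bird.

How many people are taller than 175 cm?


Taller than 175: 2

2


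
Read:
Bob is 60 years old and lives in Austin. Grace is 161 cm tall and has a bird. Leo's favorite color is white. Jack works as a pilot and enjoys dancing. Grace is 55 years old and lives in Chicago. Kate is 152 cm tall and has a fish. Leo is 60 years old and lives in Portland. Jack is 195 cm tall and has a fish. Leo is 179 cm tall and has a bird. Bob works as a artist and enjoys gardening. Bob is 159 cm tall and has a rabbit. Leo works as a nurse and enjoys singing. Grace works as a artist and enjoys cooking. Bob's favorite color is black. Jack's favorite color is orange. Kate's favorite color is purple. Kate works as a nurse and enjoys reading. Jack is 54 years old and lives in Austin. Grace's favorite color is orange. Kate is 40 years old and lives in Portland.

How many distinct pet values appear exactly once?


Unique pet values: 1

1


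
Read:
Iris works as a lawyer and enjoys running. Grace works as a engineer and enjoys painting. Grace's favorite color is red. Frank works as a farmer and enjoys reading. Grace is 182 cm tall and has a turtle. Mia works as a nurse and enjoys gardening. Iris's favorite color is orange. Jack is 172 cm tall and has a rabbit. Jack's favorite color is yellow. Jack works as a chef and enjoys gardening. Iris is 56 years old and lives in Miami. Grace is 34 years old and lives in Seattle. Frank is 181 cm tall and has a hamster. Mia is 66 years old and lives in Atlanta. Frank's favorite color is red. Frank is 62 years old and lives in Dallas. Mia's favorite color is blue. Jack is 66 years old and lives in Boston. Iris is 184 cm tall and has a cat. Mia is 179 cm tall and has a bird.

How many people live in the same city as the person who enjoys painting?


Person with hobby painting is Grace, city Seattle. Count = 1

1
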